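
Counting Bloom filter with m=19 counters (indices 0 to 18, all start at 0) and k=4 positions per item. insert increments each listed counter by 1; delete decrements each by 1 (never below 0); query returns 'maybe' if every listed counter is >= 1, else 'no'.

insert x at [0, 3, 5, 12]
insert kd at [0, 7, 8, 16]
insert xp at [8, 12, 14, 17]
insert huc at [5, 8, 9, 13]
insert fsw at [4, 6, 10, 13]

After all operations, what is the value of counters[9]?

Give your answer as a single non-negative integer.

Answer: 1

Derivation:
Step 1: insert x at [0, 3, 5, 12] -> counters=[1,0,0,1,0,1,0,0,0,0,0,0,1,0,0,0,0,0,0]
Step 2: insert kd at [0, 7, 8, 16] -> counters=[2,0,0,1,0,1,0,1,1,0,0,0,1,0,0,0,1,0,0]
Step 3: insert xp at [8, 12, 14, 17] -> counters=[2,0,0,1,0,1,0,1,2,0,0,0,2,0,1,0,1,1,0]
Step 4: insert huc at [5, 8, 9, 13] -> counters=[2,0,0,1,0,2,0,1,3,1,0,0,2,1,1,0,1,1,0]
Step 5: insert fsw at [4, 6, 10, 13] -> counters=[2,0,0,1,1,2,1,1,3,1,1,0,2,2,1,0,1,1,0]
Final counters=[2,0,0,1,1,2,1,1,3,1,1,0,2,2,1,0,1,1,0] -> counters[9]=1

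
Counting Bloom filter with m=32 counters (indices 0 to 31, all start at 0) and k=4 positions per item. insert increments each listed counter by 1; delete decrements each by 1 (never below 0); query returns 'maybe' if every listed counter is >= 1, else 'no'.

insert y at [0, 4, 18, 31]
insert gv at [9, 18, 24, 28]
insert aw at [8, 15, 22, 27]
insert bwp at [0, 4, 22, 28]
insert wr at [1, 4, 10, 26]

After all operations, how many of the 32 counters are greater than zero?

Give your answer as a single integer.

Answer: 14

Derivation:
Step 1: insert y at [0, 4, 18, 31] -> counters=[1,0,0,0,1,0,0,0,0,0,0,0,0,0,0,0,0,0,1,0,0,0,0,0,0,0,0,0,0,0,0,1]
Step 2: insert gv at [9, 18, 24, 28] -> counters=[1,0,0,0,1,0,0,0,0,1,0,0,0,0,0,0,0,0,2,0,0,0,0,0,1,0,0,0,1,0,0,1]
Step 3: insert aw at [8, 15, 22, 27] -> counters=[1,0,0,0,1,0,0,0,1,1,0,0,0,0,0,1,0,0,2,0,0,0,1,0,1,0,0,1,1,0,0,1]
Step 4: insert bwp at [0, 4, 22, 28] -> counters=[2,0,0,0,2,0,0,0,1,1,0,0,0,0,0,1,0,0,2,0,0,0,2,0,1,0,0,1,2,0,0,1]
Step 5: insert wr at [1, 4, 10, 26] -> counters=[2,1,0,0,3,0,0,0,1,1,1,0,0,0,0,1,0,0,2,0,0,0,2,0,1,0,1,1,2,0,0,1]
Final counters=[2,1,0,0,3,0,0,0,1,1,1,0,0,0,0,1,0,0,2,0,0,0,2,0,1,0,1,1,2,0,0,1] -> 14 nonzero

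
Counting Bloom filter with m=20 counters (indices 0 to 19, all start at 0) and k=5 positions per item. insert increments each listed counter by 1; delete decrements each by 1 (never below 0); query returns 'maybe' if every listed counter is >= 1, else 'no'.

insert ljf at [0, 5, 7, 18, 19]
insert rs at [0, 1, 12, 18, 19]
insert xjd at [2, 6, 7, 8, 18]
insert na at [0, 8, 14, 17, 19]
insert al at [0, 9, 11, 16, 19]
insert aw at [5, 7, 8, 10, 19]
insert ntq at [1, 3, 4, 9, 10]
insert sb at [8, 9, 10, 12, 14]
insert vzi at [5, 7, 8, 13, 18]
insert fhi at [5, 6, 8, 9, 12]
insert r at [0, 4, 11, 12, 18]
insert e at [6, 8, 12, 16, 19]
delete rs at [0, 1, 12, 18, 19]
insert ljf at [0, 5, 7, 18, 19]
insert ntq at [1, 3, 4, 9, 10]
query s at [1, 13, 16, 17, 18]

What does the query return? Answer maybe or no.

Answer: maybe

Derivation:
Step 1: insert ljf at [0, 5, 7, 18, 19] -> counters=[1,0,0,0,0,1,0,1,0,0,0,0,0,0,0,0,0,0,1,1]
Step 2: insert rs at [0, 1, 12, 18, 19] -> counters=[2,1,0,0,0,1,0,1,0,0,0,0,1,0,0,0,0,0,2,2]
Step 3: insert xjd at [2, 6, 7, 8, 18] -> counters=[2,1,1,0,0,1,1,2,1,0,0,0,1,0,0,0,0,0,3,2]
Step 4: insert na at [0, 8, 14, 17, 19] -> counters=[3,1,1,0,0,1,1,2,2,0,0,0,1,0,1,0,0,1,3,3]
Step 5: insert al at [0, 9, 11, 16, 19] -> counters=[4,1,1,0,0,1,1,2,2,1,0,1,1,0,1,0,1,1,3,4]
Step 6: insert aw at [5, 7, 8, 10, 19] -> counters=[4,1,1,0,0,2,1,3,3,1,1,1,1,0,1,0,1,1,3,5]
Step 7: insert ntq at [1, 3, 4, 9, 10] -> counters=[4,2,1,1,1,2,1,3,3,2,2,1,1,0,1,0,1,1,3,5]
Step 8: insert sb at [8, 9, 10, 12, 14] -> counters=[4,2,1,1,1,2,1,3,4,3,3,1,2,0,2,0,1,1,3,5]
Step 9: insert vzi at [5, 7, 8, 13, 18] -> counters=[4,2,1,1,1,3,1,4,5,3,3,1,2,1,2,0,1,1,4,5]
Step 10: insert fhi at [5, 6, 8, 9, 12] -> counters=[4,2,1,1,1,4,2,4,6,4,3,1,3,1,2,0,1,1,4,5]
Step 11: insert r at [0, 4, 11, 12, 18] -> counters=[5,2,1,1,2,4,2,4,6,4,3,2,4,1,2,0,1,1,5,5]
Step 12: insert e at [6, 8, 12, 16, 19] -> counters=[5,2,1,1,2,4,3,4,7,4,3,2,5,1,2,0,2,1,5,6]
Step 13: delete rs at [0, 1, 12, 18, 19] -> counters=[4,1,1,1,2,4,3,4,7,4,3,2,4,1,2,0,2,1,4,5]
Step 14: insert ljf at [0, 5, 7, 18, 19] -> counters=[5,1,1,1,2,5,3,5,7,4,3,2,4,1,2,0,2,1,5,6]
Step 15: insert ntq at [1, 3, 4, 9, 10] -> counters=[5,2,1,2,3,5,3,5,7,5,4,2,4,1,2,0,2,1,5,6]
Query s: check counters[1]=2 counters[13]=1 counters[16]=2 counters[17]=1 counters[18]=5 -> maybe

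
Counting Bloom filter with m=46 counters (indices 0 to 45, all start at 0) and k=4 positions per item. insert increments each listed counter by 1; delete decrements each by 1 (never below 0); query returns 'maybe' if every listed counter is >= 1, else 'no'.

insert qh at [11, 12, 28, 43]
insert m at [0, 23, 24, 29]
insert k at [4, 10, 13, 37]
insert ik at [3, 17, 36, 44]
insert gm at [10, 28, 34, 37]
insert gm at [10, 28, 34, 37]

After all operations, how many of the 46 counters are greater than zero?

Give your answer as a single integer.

Answer: 17

Derivation:
Step 1: insert qh at [11, 12, 28, 43] -> counters=[0,0,0,0,0,0,0,0,0,0,0,1,1,0,0,0,0,0,0,0,0,0,0,0,0,0,0,0,1,0,0,0,0,0,0,0,0,0,0,0,0,0,0,1,0,0]
Step 2: insert m at [0, 23, 24, 29] -> counters=[1,0,0,0,0,0,0,0,0,0,0,1,1,0,0,0,0,0,0,0,0,0,0,1,1,0,0,0,1,1,0,0,0,0,0,0,0,0,0,0,0,0,0,1,0,0]
Step 3: insert k at [4, 10, 13, 37] -> counters=[1,0,0,0,1,0,0,0,0,0,1,1,1,1,0,0,0,0,0,0,0,0,0,1,1,0,0,0,1,1,0,0,0,0,0,0,0,1,0,0,0,0,0,1,0,0]
Step 4: insert ik at [3, 17, 36, 44] -> counters=[1,0,0,1,1,0,0,0,0,0,1,1,1,1,0,0,0,1,0,0,0,0,0,1,1,0,0,0,1,1,0,0,0,0,0,0,1,1,0,0,0,0,0,1,1,0]
Step 5: insert gm at [10, 28, 34, 37] -> counters=[1,0,0,1,1,0,0,0,0,0,2,1,1,1,0,0,0,1,0,0,0,0,0,1,1,0,0,0,2,1,0,0,0,0,1,0,1,2,0,0,0,0,0,1,1,0]
Step 6: insert gm at [10, 28, 34, 37] -> counters=[1,0,0,1,1,0,0,0,0,0,3,1,1,1,0,0,0,1,0,0,0,0,0,1,1,0,0,0,3,1,0,0,0,0,2,0,1,3,0,0,0,0,0,1,1,0]
Final counters=[1,0,0,1,1,0,0,0,0,0,3,1,1,1,0,0,0,1,0,0,0,0,0,1,1,0,0,0,3,1,0,0,0,0,2,0,1,3,0,0,0,0,0,1,1,0] -> 17 nonzero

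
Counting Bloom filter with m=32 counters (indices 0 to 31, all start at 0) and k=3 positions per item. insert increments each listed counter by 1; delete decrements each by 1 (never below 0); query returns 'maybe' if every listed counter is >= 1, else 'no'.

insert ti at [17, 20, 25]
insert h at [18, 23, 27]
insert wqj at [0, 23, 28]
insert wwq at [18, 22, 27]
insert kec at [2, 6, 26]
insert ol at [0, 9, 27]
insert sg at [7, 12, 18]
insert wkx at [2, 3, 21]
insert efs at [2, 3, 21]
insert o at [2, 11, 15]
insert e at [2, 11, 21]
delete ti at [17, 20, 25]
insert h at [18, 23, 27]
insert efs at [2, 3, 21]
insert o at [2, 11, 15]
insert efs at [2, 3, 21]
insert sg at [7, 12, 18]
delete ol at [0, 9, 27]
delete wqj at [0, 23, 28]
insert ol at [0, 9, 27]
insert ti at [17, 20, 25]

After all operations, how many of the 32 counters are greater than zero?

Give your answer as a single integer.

Step 1: insert ti at [17, 20, 25] -> counters=[0,0,0,0,0,0,0,0,0,0,0,0,0,0,0,0,0,1,0,0,1,0,0,0,0,1,0,0,0,0,0,0]
Step 2: insert h at [18, 23, 27] -> counters=[0,0,0,0,0,0,0,0,0,0,0,0,0,0,0,0,0,1,1,0,1,0,0,1,0,1,0,1,0,0,0,0]
Step 3: insert wqj at [0, 23, 28] -> counters=[1,0,0,0,0,0,0,0,0,0,0,0,0,0,0,0,0,1,1,0,1,0,0,2,0,1,0,1,1,0,0,0]
Step 4: insert wwq at [18, 22, 27] -> counters=[1,0,0,0,0,0,0,0,0,0,0,0,0,0,0,0,0,1,2,0,1,0,1,2,0,1,0,2,1,0,0,0]
Step 5: insert kec at [2, 6, 26] -> counters=[1,0,1,0,0,0,1,0,0,0,0,0,0,0,0,0,0,1,2,0,1,0,1,2,0,1,1,2,1,0,0,0]
Step 6: insert ol at [0, 9, 27] -> counters=[2,0,1,0,0,0,1,0,0,1,0,0,0,0,0,0,0,1,2,0,1,0,1,2,0,1,1,3,1,0,0,0]
Step 7: insert sg at [7, 12, 18] -> counters=[2,0,1,0,0,0,1,1,0,1,0,0,1,0,0,0,0,1,3,0,1,0,1,2,0,1,1,3,1,0,0,0]
Step 8: insert wkx at [2, 3, 21] -> counters=[2,0,2,1,0,0,1,1,0,1,0,0,1,0,0,0,0,1,3,0,1,1,1,2,0,1,1,3,1,0,0,0]
Step 9: insert efs at [2, 3, 21] -> counters=[2,0,3,2,0,0,1,1,0,1,0,0,1,0,0,0,0,1,3,0,1,2,1,2,0,1,1,3,1,0,0,0]
Step 10: insert o at [2, 11, 15] -> counters=[2,0,4,2,0,0,1,1,0,1,0,1,1,0,0,1,0,1,3,0,1,2,1,2,0,1,1,3,1,0,0,0]
Step 11: insert e at [2, 11, 21] -> counters=[2,0,5,2,0,0,1,1,0,1,0,2,1,0,0,1,0,1,3,0,1,3,1,2,0,1,1,3,1,0,0,0]
Step 12: delete ti at [17, 20, 25] -> counters=[2,0,5,2,0,0,1,1,0,1,0,2,1,0,0,1,0,0,3,0,0,3,1,2,0,0,1,3,1,0,0,0]
Step 13: insert h at [18, 23, 27] -> counters=[2,0,5,2,0,0,1,1,0,1,0,2,1,0,0,1,0,0,4,0,0,3,1,3,0,0,1,4,1,0,0,0]
Step 14: insert efs at [2, 3, 21] -> counters=[2,0,6,3,0,0,1,1,0,1,0,2,1,0,0,1,0,0,4,0,0,4,1,3,0,0,1,4,1,0,0,0]
Step 15: insert o at [2, 11, 15] -> counters=[2,0,7,3,0,0,1,1,0,1,0,3,1,0,0,2,0,0,4,0,0,4,1,3,0,0,1,4,1,0,0,0]
Step 16: insert efs at [2, 3, 21] -> counters=[2,0,8,4,0,0,1,1,0,1,0,3,1,0,0,2,0,0,4,0,0,5,1,3,0,0,1,4,1,0,0,0]
Step 17: insert sg at [7, 12, 18] -> counters=[2,0,8,4,0,0,1,2,0,1,0,3,2,0,0,2,0,0,5,0,0,5,1,3,0,0,1,4,1,0,0,0]
Step 18: delete ol at [0, 9, 27] -> counters=[1,0,8,4,0,0,1,2,0,0,0,3,2,0,0,2,0,0,5,0,0,5,1,3,0,0,1,3,1,0,0,0]
Step 19: delete wqj at [0, 23, 28] -> counters=[0,0,8,4,0,0,1,2,0,0,0,3,2,0,0,2,0,0,5,0,0,5,1,2,0,0,1,3,0,0,0,0]
Step 20: insert ol at [0, 9, 27] -> counters=[1,0,8,4,0,0,1,2,0,1,0,3,2,0,0,2,0,0,5,0,0,5,1,2,0,0,1,4,0,0,0,0]
Step 21: insert ti at [17, 20, 25] -> counters=[1,0,8,4,0,0,1,2,0,1,0,3,2,0,0,2,0,1,5,0,1,5,1,2,0,1,1,4,0,0,0,0]
Final counters=[1,0,8,4,0,0,1,2,0,1,0,3,2,0,0,2,0,1,5,0,1,5,1,2,0,1,1,4,0,0,0,0] -> 18 nonzero

Answer: 18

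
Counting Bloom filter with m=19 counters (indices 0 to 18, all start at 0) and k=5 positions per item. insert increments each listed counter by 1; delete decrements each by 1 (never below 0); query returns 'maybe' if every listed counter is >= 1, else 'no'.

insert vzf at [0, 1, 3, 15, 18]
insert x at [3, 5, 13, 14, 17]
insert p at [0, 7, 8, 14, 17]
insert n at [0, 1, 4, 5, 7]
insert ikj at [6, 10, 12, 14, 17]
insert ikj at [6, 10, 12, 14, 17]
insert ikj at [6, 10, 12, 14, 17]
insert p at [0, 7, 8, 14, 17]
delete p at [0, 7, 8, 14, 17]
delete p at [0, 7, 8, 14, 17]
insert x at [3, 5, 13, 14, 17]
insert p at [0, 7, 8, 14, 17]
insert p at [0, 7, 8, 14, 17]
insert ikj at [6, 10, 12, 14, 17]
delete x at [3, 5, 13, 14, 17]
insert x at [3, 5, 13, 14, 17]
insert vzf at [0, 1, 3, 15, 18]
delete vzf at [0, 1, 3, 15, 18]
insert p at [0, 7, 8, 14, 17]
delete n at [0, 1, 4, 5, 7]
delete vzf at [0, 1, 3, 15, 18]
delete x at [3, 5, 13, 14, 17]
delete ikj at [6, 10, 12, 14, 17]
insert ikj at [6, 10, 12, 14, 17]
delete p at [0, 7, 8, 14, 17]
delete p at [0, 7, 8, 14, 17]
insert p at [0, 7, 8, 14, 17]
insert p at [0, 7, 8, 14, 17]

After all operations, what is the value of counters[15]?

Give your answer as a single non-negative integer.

Step 1: insert vzf at [0, 1, 3, 15, 18] -> counters=[1,1,0,1,0,0,0,0,0,0,0,0,0,0,0,1,0,0,1]
Step 2: insert x at [3, 5, 13, 14, 17] -> counters=[1,1,0,2,0,1,0,0,0,0,0,0,0,1,1,1,0,1,1]
Step 3: insert p at [0, 7, 8, 14, 17] -> counters=[2,1,0,2,0,1,0,1,1,0,0,0,0,1,2,1,0,2,1]
Step 4: insert n at [0, 1, 4, 5, 7] -> counters=[3,2,0,2,1,2,0,2,1,0,0,0,0,1,2,1,0,2,1]
Step 5: insert ikj at [6, 10, 12, 14, 17] -> counters=[3,2,0,2,1,2,1,2,1,0,1,0,1,1,3,1,0,3,1]
Step 6: insert ikj at [6, 10, 12, 14, 17] -> counters=[3,2,0,2,1,2,2,2,1,0,2,0,2,1,4,1,0,4,1]
Step 7: insert ikj at [6, 10, 12, 14, 17] -> counters=[3,2,0,2,1,2,3,2,1,0,3,0,3,1,5,1,0,5,1]
Step 8: insert p at [0, 7, 8, 14, 17] -> counters=[4,2,0,2,1,2,3,3,2,0,3,0,3,1,6,1,0,6,1]
Step 9: delete p at [0, 7, 8, 14, 17] -> counters=[3,2,0,2,1,2,3,2,1,0,3,0,3,1,5,1,0,5,1]
Step 10: delete p at [0, 7, 8, 14, 17] -> counters=[2,2,0,2,1,2,3,1,0,0,3,0,3,1,4,1,0,4,1]
Step 11: insert x at [3, 5, 13, 14, 17] -> counters=[2,2,0,3,1,3,3,1,0,0,3,0,3,2,5,1,0,5,1]
Step 12: insert p at [0, 7, 8, 14, 17] -> counters=[3,2,0,3,1,3,3,2,1,0,3,0,3,2,6,1,0,6,1]
Step 13: insert p at [0, 7, 8, 14, 17] -> counters=[4,2,0,3,1,3,3,3,2,0,3,0,3,2,7,1,0,7,1]
Step 14: insert ikj at [6, 10, 12, 14, 17] -> counters=[4,2,0,3,1,3,4,3,2,0,4,0,4,2,8,1,0,8,1]
Step 15: delete x at [3, 5, 13, 14, 17] -> counters=[4,2,0,2,1,2,4,3,2,0,4,0,4,1,7,1,0,7,1]
Step 16: insert x at [3, 5, 13, 14, 17] -> counters=[4,2,0,3,1,3,4,3,2,0,4,0,4,2,8,1,0,8,1]
Step 17: insert vzf at [0, 1, 3, 15, 18] -> counters=[5,3,0,4,1,3,4,3,2,0,4,0,4,2,8,2,0,8,2]
Step 18: delete vzf at [0, 1, 3, 15, 18] -> counters=[4,2,0,3,1,3,4,3,2,0,4,0,4,2,8,1,0,8,1]
Step 19: insert p at [0, 7, 8, 14, 17] -> counters=[5,2,0,3,1,3,4,4,3,0,4,0,4,2,9,1,0,9,1]
Step 20: delete n at [0, 1, 4, 5, 7] -> counters=[4,1,0,3,0,2,4,3,3,0,4,0,4,2,9,1,0,9,1]
Step 21: delete vzf at [0, 1, 3, 15, 18] -> counters=[3,0,0,2,0,2,4,3,3,0,4,0,4,2,9,0,0,9,0]
Step 22: delete x at [3, 5, 13, 14, 17] -> counters=[3,0,0,1,0,1,4,3,3,0,4,0,4,1,8,0,0,8,0]
Step 23: delete ikj at [6, 10, 12, 14, 17] -> counters=[3,0,0,1,0,1,3,3,3,0,3,0,3,1,7,0,0,7,0]
Step 24: insert ikj at [6, 10, 12, 14, 17] -> counters=[3,0,0,1,0,1,4,3,3,0,4,0,4,1,8,0,0,8,0]
Step 25: delete p at [0, 7, 8, 14, 17] -> counters=[2,0,0,1,0,1,4,2,2,0,4,0,4,1,7,0,0,7,0]
Step 26: delete p at [0, 7, 8, 14, 17] -> counters=[1,0,0,1,0,1,4,1,1,0,4,0,4,1,6,0,0,6,0]
Step 27: insert p at [0, 7, 8, 14, 17] -> counters=[2,0,0,1,0,1,4,2,2,0,4,0,4,1,7,0,0,7,0]
Step 28: insert p at [0, 7, 8, 14, 17] -> counters=[3,0,0,1,0,1,4,3,3,0,4,0,4,1,8,0,0,8,0]
Final counters=[3,0,0,1,0,1,4,3,3,0,4,0,4,1,8,0,0,8,0] -> counters[15]=0

Answer: 0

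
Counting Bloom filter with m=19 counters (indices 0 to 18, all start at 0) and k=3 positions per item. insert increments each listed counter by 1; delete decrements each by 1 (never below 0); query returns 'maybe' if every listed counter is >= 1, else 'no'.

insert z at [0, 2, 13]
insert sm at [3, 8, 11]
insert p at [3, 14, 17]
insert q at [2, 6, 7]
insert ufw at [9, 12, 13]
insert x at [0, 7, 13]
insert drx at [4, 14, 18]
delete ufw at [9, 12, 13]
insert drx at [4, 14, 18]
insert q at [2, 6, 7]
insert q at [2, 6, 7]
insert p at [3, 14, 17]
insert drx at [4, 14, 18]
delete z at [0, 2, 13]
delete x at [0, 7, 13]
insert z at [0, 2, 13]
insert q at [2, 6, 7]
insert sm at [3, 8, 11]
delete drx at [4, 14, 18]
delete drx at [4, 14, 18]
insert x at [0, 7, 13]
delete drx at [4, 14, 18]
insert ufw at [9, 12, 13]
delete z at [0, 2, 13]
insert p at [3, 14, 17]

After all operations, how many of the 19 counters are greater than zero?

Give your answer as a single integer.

Step 1: insert z at [0, 2, 13] -> counters=[1,0,1,0,0,0,0,0,0,0,0,0,0,1,0,0,0,0,0]
Step 2: insert sm at [3, 8, 11] -> counters=[1,0,1,1,0,0,0,0,1,0,0,1,0,1,0,0,0,0,0]
Step 3: insert p at [3, 14, 17] -> counters=[1,0,1,2,0,0,0,0,1,0,0,1,0,1,1,0,0,1,0]
Step 4: insert q at [2, 6, 7] -> counters=[1,0,2,2,0,0,1,1,1,0,0,1,0,1,1,0,0,1,0]
Step 5: insert ufw at [9, 12, 13] -> counters=[1,0,2,2,0,0,1,1,1,1,0,1,1,2,1,0,0,1,0]
Step 6: insert x at [0, 7, 13] -> counters=[2,0,2,2,0,0,1,2,1,1,0,1,1,3,1,0,0,1,0]
Step 7: insert drx at [4, 14, 18] -> counters=[2,0,2,2,1,0,1,2,1,1,0,1,1,3,2,0,0,1,1]
Step 8: delete ufw at [9, 12, 13] -> counters=[2,0,2,2,1,0,1,2,1,0,0,1,0,2,2,0,0,1,1]
Step 9: insert drx at [4, 14, 18] -> counters=[2,0,2,2,2,0,1,2,1,0,0,1,0,2,3,0,0,1,2]
Step 10: insert q at [2, 6, 7] -> counters=[2,0,3,2,2,0,2,3,1,0,0,1,0,2,3,0,0,1,2]
Step 11: insert q at [2, 6, 7] -> counters=[2,0,4,2,2,0,3,4,1,0,0,1,0,2,3,0,0,1,2]
Step 12: insert p at [3, 14, 17] -> counters=[2,0,4,3,2,0,3,4,1,0,0,1,0,2,4,0,0,2,2]
Step 13: insert drx at [4, 14, 18] -> counters=[2,0,4,3,3,0,3,4,1,0,0,1,0,2,5,0,0,2,3]
Step 14: delete z at [0, 2, 13] -> counters=[1,0,3,3,3,0,3,4,1,0,0,1,0,1,5,0,0,2,3]
Step 15: delete x at [0, 7, 13] -> counters=[0,0,3,3,3,0,3,3,1,0,0,1,0,0,5,0,0,2,3]
Step 16: insert z at [0, 2, 13] -> counters=[1,0,4,3,3,0,3,3,1,0,0,1,0,1,5,0,0,2,3]
Step 17: insert q at [2, 6, 7] -> counters=[1,0,5,3,3,0,4,4,1,0,0,1,0,1,5,0,0,2,3]
Step 18: insert sm at [3, 8, 11] -> counters=[1,0,5,4,3,0,4,4,2,0,0,2,0,1,5,0,0,2,3]
Step 19: delete drx at [4, 14, 18] -> counters=[1,0,5,4,2,0,4,4,2,0,0,2,0,1,4,0,0,2,2]
Step 20: delete drx at [4, 14, 18] -> counters=[1,0,5,4,1,0,4,4,2,0,0,2,0,1,3,0,0,2,1]
Step 21: insert x at [0, 7, 13] -> counters=[2,0,5,4,1,0,4,5,2,0,0,2,0,2,3,0,0,2,1]
Step 22: delete drx at [4, 14, 18] -> counters=[2,0,5,4,0,0,4,5,2,0,0,2,0,2,2,0,0,2,0]
Step 23: insert ufw at [9, 12, 13] -> counters=[2,0,5,4,0,0,4,5,2,1,0,2,1,3,2,0,0,2,0]
Step 24: delete z at [0, 2, 13] -> counters=[1,0,4,4,0,0,4,5,2,1,0,2,1,2,2,0,0,2,0]
Step 25: insert p at [3, 14, 17] -> counters=[1,0,4,5,0,0,4,5,2,1,0,2,1,2,3,0,0,3,0]
Final counters=[1,0,4,5,0,0,4,5,2,1,0,2,1,2,3,0,0,3,0] -> 12 nonzero

Answer: 12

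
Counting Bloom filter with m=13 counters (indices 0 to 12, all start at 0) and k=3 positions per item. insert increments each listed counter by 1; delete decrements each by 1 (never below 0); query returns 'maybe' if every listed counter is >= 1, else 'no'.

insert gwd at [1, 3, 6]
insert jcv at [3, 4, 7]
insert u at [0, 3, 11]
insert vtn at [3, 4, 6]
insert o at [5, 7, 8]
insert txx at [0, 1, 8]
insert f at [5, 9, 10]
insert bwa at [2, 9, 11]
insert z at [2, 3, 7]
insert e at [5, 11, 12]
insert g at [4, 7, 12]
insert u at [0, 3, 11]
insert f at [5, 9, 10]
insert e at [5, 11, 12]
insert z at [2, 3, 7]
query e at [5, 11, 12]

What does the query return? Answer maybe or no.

Answer: maybe

Derivation:
Step 1: insert gwd at [1, 3, 6] -> counters=[0,1,0,1,0,0,1,0,0,0,0,0,0]
Step 2: insert jcv at [3, 4, 7] -> counters=[0,1,0,2,1,0,1,1,0,0,0,0,0]
Step 3: insert u at [0, 3, 11] -> counters=[1,1,0,3,1,0,1,1,0,0,0,1,0]
Step 4: insert vtn at [3, 4, 6] -> counters=[1,1,0,4,2,0,2,1,0,0,0,1,0]
Step 5: insert o at [5, 7, 8] -> counters=[1,1,0,4,2,1,2,2,1,0,0,1,0]
Step 6: insert txx at [0, 1, 8] -> counters=[2,2,0,4,2,1,2,2,2,0,0,1,0]
Step 7: insert f at [5, 9, 10] -> counters=[2,2,0,4,2,2,2,2,2,1,1,1,0]
Step 8: insert bwa at [2, 9, 11] -> counters=[2,2,1,4,2,2,2,2,2,2,1,2,0]
Step 9: insert z at [2, 3, 7] -> counters=[2,2,2,5,2,2,2,3,2,2,1,2,0]
Step 10: insert e at [5, 11, 12] -> counters=[2,2,2,5,2,3,2,3,2,2,1,3,1]
Step 11: insert g at [4, 7, 12] -> counters=[2,2,2,5,3,3,2,4,2,2,1,3,2]
Step 12: insert u at [0, 3, 11] -> counters=[3,2,2,6,3,3,2,4,2,2,1,4,2]
Step 13: insert f at [5, 9, 10] -> counters=[3,2,2,6,3,4,2,4,2,3,2,4,2]
Step 14: insert e at [5, 11, 12] -> counters=[3,2,2,6,3,5,2,4,2,3,2,5,3]
Step 15: insert z at [2, 3, 7] -> counters=[3,2,3,7,3,5,2,5,2,3,2,5,3]
Query e: check counters[5]=5 counters[11]=5 counters[12]=3 -> maybe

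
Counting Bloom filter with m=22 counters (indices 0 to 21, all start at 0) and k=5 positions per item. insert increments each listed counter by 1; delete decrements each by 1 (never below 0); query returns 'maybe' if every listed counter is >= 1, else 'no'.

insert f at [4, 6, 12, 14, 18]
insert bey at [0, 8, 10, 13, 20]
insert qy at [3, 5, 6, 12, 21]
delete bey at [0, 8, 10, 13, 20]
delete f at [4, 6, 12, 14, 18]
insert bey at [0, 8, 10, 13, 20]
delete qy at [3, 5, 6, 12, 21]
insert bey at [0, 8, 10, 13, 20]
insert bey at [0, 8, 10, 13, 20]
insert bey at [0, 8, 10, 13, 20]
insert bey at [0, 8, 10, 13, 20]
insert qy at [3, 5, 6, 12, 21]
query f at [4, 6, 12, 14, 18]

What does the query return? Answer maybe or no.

Step 1: insert f at [4, 6, 12, 14, 18] -> counters=[0,0,0,0,1,0,1,0,0,0,0,0,1,0,1,0,0,0,1,0,0,0]
Step 2: insert bey at [0, 8, 10, 13, 20] -> counters=[1,0,0,0,1,0,1,0,1,0,1,0,1,1,1,0,0,0,1,0,1,0]
Step 3: insert qy at [3, 5, 6, 12, 21] -> counters=[1,0,0,1,1,1,2,0,1,0,1,0,2,1,1,0,0,0,1,0,1,1]
Step 4: delete bey at [0, 8, 10, 13, 20] -> counters=[0,0,0,1,1,1,2,0,0,0,0,0,2,0,1,0,0,0,1,0,0,1]
Step 5: delete f at [4, 6, 12, 14, 18] -> counters=[0,0,0,1,0,1,1,0,0,0,0,0,1,0,0,0,0,0,0,0,0,1]
Step 6: insert bey at [0, 8, 10, 13, 20] -> counters=[1,0,0,1,0,1,1,0,1,0,1,0,1,1,0,0,0,0,0,0,1,1]
Step 7: delete qy at [3, 5, 6, 12, 21] -> counters=[1,0,0,0,0,0,0,0,1,0,1,0,0,1,0,0,0,0,0,0,1,0]
Step 8: insert bey at [0, 8, 10, 13, 20] -> counters=[2,0,0,0,0,0,0,0,2,0,2,0,0,2,0,0,0,0,0,0,2,0]
Step 9: insert bey at [0, 8, 10, 13, 20] -> counters=[3,0,0,0,0,0,0,0,3,0,3,0,0,3,0,0,0,0,0,0,3,0]
Step 10: insert bey at [0, 8, 10, 13, 20] -> counters=[4,0,0,0,0,0,0,0,4,0,4,0,0,4,0,0,0,0,0,0,4,0]
Step 11: insert bey at [0, 8, 10, 13, 20] -> counters=[5,0,0,0,0,0,0,0,5,0,5,0,0,5,0,0,0,0,0,0,5,0]
Step 12: insert qy at [3, 5, 6, 12, 21] -> counters=[5,0,0,1,0,1,1,0,5,0,5,0,1,5,0,0,0,0,0,0,5,1]
Query f: check counters[4]=0 counters[6]=1 counters[12]=1 counters[14]=0 counters[18]=0 -> no

Answer: no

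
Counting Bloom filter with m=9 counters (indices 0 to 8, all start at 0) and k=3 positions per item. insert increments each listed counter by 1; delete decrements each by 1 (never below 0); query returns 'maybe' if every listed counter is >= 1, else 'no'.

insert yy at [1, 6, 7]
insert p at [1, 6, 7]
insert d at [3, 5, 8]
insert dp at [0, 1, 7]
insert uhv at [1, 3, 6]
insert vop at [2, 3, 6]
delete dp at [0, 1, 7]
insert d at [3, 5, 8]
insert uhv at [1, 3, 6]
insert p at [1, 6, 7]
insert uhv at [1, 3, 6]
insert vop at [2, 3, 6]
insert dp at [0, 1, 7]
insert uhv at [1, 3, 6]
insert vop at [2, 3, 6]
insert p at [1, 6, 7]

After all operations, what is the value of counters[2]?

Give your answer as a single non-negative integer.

Answer: 3

Derivation:
Step 1: insert yy at [1, 6, 7] -> counters=[0,1,0,0,0,0,1,1,0]
Step 2: insert p at [1, 6, 7] -> counters=[0,2,0,0,0,0,2,2,0]
Step 3: insert d at [3, 5, 8] -> counters=[0,2,0,1,0,1,2,2,1]
Step 4: insert dp at [0, 1, 7] -> counters=[1,3,0,1,0,1,2,3,1]
Step 5: insert uhv at [1, 3, 6] -> counters=[1,4,0,2,0,1,3,3,1]
Step 6: insert vop at [2, 3, 6] -> counters=[1,4,1,3,0,1,4,3,1]
Step 7: delete dp at [0, 1, 7] -> counters=[0,3,1,3,0,1,4,2,1]
Step 8: insert d at [3, 5, 8] -> counters=[0,3,1,4,0,2,4,2,2]
Step 9: insert uhv at [1, 3, 6] -> counters=[0,4,1,5,0,2,5,2,2]
Step 10: insert p at [1, 6, 7] -> counters=[0,5,1,5,0,2,6,3,2]
Step 11: insert uhv at [1, 3, 6] -> counters=[0,6,1,6,0,2,7,3,2]
Step 12: insert vop at [2, 3, 6] -> counters=[0,6,2,7,0,2,8,3,2]
Step 13: insert dp at [0, 1, 7] -> counters=[1,7,2,7,0,2,8,4,2]
Step 14: insert uhv at [1, 3, 6] -> counters=[1,8,2,8,0,2,9,4,2]
Step 15: insert vop at [2, 3, 6] -> counters=[1,8,3,9,0,2,10,4,2]
Step 16: insert p at [1, 6, 7] -> counters=[1,9,3,9,0,2,11,5,2]
Final counters=[1,9,3,9,0,2,11,5,2] -> counters[2]=3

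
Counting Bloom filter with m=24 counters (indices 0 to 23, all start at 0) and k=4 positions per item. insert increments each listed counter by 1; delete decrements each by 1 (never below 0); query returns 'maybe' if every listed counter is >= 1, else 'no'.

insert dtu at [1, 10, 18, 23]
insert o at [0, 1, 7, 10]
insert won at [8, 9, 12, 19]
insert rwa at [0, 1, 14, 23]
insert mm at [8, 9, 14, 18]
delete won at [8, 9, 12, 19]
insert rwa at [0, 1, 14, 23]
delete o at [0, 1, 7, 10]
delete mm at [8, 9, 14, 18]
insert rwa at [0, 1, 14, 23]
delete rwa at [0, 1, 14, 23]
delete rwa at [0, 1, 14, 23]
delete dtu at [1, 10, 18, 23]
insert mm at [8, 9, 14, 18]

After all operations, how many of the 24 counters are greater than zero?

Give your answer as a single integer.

Step 1: insert dtu at [1, 10, 18, 23] -> counters=[0,1,0,0,0,0,0,0,0,0,1,0,0,0,0,0,0,0,1,0,0,0,0,1]
Step 2: insert o at [0, 1, 7, 10] -> counters=[1,2,0,0,0,0,0,1,0,0,2,0,0,0,0,0,0,0,1,0,0,0,0,1]
Step 3: insert won at [8, 9, 12, 19] -> counters=[1,2,0,0,0,0,0,1,1,1,2,0,1,0,0,0,0,0,1,1,0,0,0,1]
Step 4: insert rwa at [0, 1, 14, 23] -> counters=[2,3,0,0,0,0,0,1,1,1,2,0,1,0,1,0,0,0,1,1,0,0,0,2]
Step 5: insert mm at [8, 9, 14, 18] -> counters=[2,3,0,0,0,0,0,1,2,2,2,0,1,0,2,0,0,0,2,1,0,0,0,2]
Step 6: delete won at [8, 9, 12, 19] -> counters=[2,3,0,0,0,0,0,1,1,1,2,0,0,0,2,0,0,0,2,0,0,0,0,2]
Step 7: insert rwa at [0, 1, 14, 23] -> counters=[3,4,0,0,0,0,0,1,1,1,2,0,0,0,3,0,0,0,2,0,0,0,0,3]
Step 8: delete o at [0, 1, 7, 10] -> counters=[2,3,0,0,0,0,0,0,1,1,1,0,0,0,3,0,0,0,2,0,0,0,0,3]
Step 9: delete mm at [8, 9, 14, 18] -> counters=[2,3,0,0,0,0,0,0,0,0,1,0,0,0,2,0,0,0,1,0,0,0,0,3]
Step 10: insert rwa at [0, 1, 14, 23] -> counters=[3,4,0,0,0,0,0,0,0,0,1,0,0,0,3,0,0,0,1,0,0,0,0,4]
Step 11: delete rwa at [0, 1, 14, 23] -> counters=[2,3,0,0,0,0,0,0,0,0,1,0,0,0,2,0,0,0,1,0,0,0,0,3]
Step 12: delete rwa at [0, 1, 14, 23] -> counters=[1,2,0,0,0,0,0,0,0,0,1,0,0,0,1,0,0,0,1,0,0,0,0,2]
Step 13: delete dtu at [1, 10, 18, 23] -> counters=[1,1,0,0,0,0,0,0,0,0,0,0,0,0,1,0,0,0,0,0,0,0,0,1]
Step 14: insert mm at [8, 9, 14, 18] -> counters=[1,1,0,0,0,0,0,0,1,1,0,0,0,0,2,0,0,0,1,0,0,0,0,1]
Final counters=[1,1,0,0,0,0,0,0,1,1,0,0,0,0,2,0,0,0,1,0,0,0,0,1] -> 7 nonzero

Answer: 7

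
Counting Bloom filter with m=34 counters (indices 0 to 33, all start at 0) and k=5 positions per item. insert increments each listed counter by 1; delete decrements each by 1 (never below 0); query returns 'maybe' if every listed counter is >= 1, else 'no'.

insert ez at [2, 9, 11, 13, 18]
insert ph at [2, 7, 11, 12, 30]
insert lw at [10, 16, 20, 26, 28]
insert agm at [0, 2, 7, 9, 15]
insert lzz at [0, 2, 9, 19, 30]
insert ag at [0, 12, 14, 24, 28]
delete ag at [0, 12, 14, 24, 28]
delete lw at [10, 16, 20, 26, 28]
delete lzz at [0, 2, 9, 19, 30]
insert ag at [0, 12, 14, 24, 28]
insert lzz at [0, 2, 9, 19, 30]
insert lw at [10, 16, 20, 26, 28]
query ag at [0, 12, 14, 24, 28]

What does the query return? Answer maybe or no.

Answer: maybe

Derivation:
Step 1: insert ez at [2, 9, 11, 13, 18] -> counters=[0,0,1,0,0,0,0,0,0,1,0,1,0,1,0,0,0,0,1,0,0,0,0,0,0,0,0,0,0,0,0,0,0,0]
Step 2: insert ph at [2, 7, 11, 12, 30] -> counters=[0,0,2,0,0,0,0,1,0,1,0,2,1,1,0,0,0,0,1,0,0,0,0,0,0,0,0,0,0,0,1,0,0,0]
Step 3: insert lw at [10, 16, 20, 26, 28] -> counters=[0,0,2,0,0,0,0,1,0,1,1,2,1,1,0,0,1,0,1,0,1,0,0,0,0,0,1,0,1,0,1,0,0,0]
Step 4: insert agm at [0, 2, 7, 9, 15] -> counters=[1,0,3,0,0,0,0,2,0,2,1,2,1,1,0,1,1,0,1,0,1,0,0,0,0,0,1,0,1,0,1,0,0,0]
Step 5: insert lzz at [0, 2, 9, 19, 30] -> counters=[2,0,4,0,0,0,0,2,0,3,1,2,1,1,0,1,1,0,1,1,1,0,0,0,0,0,1,0,1,0,2,0,0,0]
Step 6: insert ag at [0, 12, 14, 24, 28] -> counters=[3,0,4,0,0,0,0,2,0,3,1,2,2,1,1,1,1,0,1,1,1,0,0,0,1,0,1,0,2,0,2,0,0,0]
Step 7: delete ag at [0, 12, 14, 24, 28] -> counters=[2,0,4,0,0,0,0,2,0,3,1,2,1,1,0,1,1,0,1,1,1,0,0,0,0,0,1,0,1,0,2,0,0,0]
Step 8: delete lw at [10, 16, 20, 26, 28] -> counters=[2,0,4,0,0,0,0,2,0,3,0,2,1,1,0,1,0,0,1,1,0,0,0,0,0,0,0,0,0,0,2,0,0,0]
Step 9: delete lzz at [0, 2, 9, 19, 30] -> counters=[1,0,3,0,0,0,0,2,0,2,0,2,1,1,0,1,0,0,1,0,0,0,0,0,0,0,0,0,0,0,1,0,0,0]
Step 10: insert ag at [0, 12, 14, 24, 28] -> counters=[2,0,3,0,0,0,0,2,0,2,0,2,2,1,1,1,0,0,1,0,0,0,0,0,1,0,0,0,1,0,1,0,0,0]
Step 11: insert lzz at [0, 2, 9, 19, 30] -> counters=[3,0,4,0,0,0,0,2,0,3,0,2,2,1,1,1,0,0,1,1,0,0,0,0,1,0,0,0,1,0,2,0,0,0]
Step 12: insert lw at [10, 16, 20, 26, 28] -> counters=[3,0,4,0,0,0,0,2,0,3,1,2,2,1,1,1,1,0,1,1,1,0,0,0,1,0,1,0,2,0,2,0,0,0]
Query ag: check counters[0]=3 counters[12]=2 counters[14]=1 counters[24]=1 counters[28]=2 -> maybe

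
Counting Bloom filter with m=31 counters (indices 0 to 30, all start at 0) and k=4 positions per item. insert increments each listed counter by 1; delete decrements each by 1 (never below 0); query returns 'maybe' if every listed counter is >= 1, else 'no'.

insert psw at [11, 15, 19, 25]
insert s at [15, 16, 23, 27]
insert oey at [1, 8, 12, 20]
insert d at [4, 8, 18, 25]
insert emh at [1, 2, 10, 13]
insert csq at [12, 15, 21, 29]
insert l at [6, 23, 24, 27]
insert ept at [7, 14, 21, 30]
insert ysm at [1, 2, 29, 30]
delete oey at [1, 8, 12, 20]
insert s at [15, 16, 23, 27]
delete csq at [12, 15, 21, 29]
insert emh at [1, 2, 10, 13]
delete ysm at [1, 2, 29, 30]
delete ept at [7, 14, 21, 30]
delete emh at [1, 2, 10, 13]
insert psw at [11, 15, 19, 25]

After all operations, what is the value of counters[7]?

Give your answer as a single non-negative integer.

Answer: 0

Derivation:
Step 1: insert psw at [11, 15, 19, 25] -> counters=[0,0,0,0,0,0,0,0,0,0,0,1,0,0,0,1,0,0,0,1,0,0,0,0,0,1,0,0,0,0,0]
Step 2: insert s at [15, 16, 23, 27] -> counters=[0,0,0,0,0,0,0,0,0,0,0,1,0,0,0,2,1,0,0,1,0,0,0,1,0,1,0,1,0,0,0]
Step 3: insert oey at [1, 8, 12, 20] -> counters=[0,1,0,0,0,0,0,0,1,0,0,1,1,0,0,2,1,0,0,1,1,0,0,1,0,1,0,1,0,0,0]
Step 4: insert d at [4, 8, 18, 25] -> counters=[0,1,0,0,1,0,0,0,2,0,0,1,1,0,0,2,1,0,1,1,1,0,0,1,0,2,0,1,0,0,0]
Step 5: insert emh at [1, 2, 10, 13] -> counters=[0,2,1,0,1,0,0,0,2,0,1,1,1,1,0,2,1,0,1,1,1,0,0,1,0,2,0,1,0,0,0]
Step 6: insert csq at [12, 15, 21, 29] -> counters=[0,2,1,0,1,0,0,0,2,0,1,1,2,1,0,3,1,0,1,1,1,1,0,1,0,2,0,1,0,1,0]
Step 7: insert l at [6, 23, 24, 27] -> counters=[0,2,1,0,1,0,1,0,2,0,1,1,2,1,0,3,1,0,1,1,1,1,0,2,1,2,0,2,0,1,0]
Step 8: insert ept at [7, 14, 21, 30] -> counters=[0,2,1,0,1,0,1,1,2,0,1,1,2,1,1,3,1,0,1,1,1,2,0,2,1,2,0,2,0,1,1]
Step 9: insert ysm at [1, 2, 29, 30] -> counters=[0,3,2,0,1,0,1,1,2,0,1,1,2,1,1,3,1,0,1,1,1,2,0,2,1,2,0,2,0,2,2]
Step 10: delete oey at [1, 8, 12, 20] -> counters=[0,2,2,0,1,0,1,1,1,0,1,1,1,1,1,3,1,0,1,1,0,2,0,2,1,2,0,2,0,2,2]
Step 11: insert s at [15, 16, 23, 27] -> counters=[0,2,2,0,1,0,1,1,1,0,1,1,1,1,1,4,2,0,1,1,0,2,0,3,1,2,0,3,0,2,2]
Step 12: delete csq at [12, 15, 21, 29] -> counters=[0,2,2,0,1,0,1,1,1,0,1,1,0,1,1,3,2,0,1,1,0,1,0,3,1,2,0,3,0,1,2]
Step 13: insert emh at [1, 2, 10, 13] -> counters=[0,3,3,0,1,0,1,1,1,0,2,1,0,2,1,3,2,0,1,1,0,1,0,3,1,2,0,3,0,1,2]
Step 14: delete ysm at [1, 2, 29, 30] -> counters=[0,2,2,0,1,0,1,1,1,0,2,1,0,2,1,3,2,0,1,1,0,1,0,3,1,2,0,3,0,0,1]
Step 15: delete ept at [7, 14, 21, 30] -> counters=[0,2,2,0,1,0,1,0,1,0,2,1,0,2,0,3,2,0,1,1,0,0,0,3,1,2,0,3,0,0,0]
Step 16: delete emh at [1, 2, 10, 13] -> counters=[0,1,1,0,1,0,1,0,1,0,1,1,0,1,0,3,2,0,1,1,0,0,0,3,1,2,0,3,0,0,0]
Step 17: insert psw at [11, 15, 19, 25] -> counters=[0,1,1,0,1,0,1,0,1,0,1,2,0,1,0,4,2,0,1,2,0,0,0,3,1,3,0,3,0,0,0]
Final counters=[0,1,1,0,1,0,1,0,1,0,1,2,0,1,0,4,2,0,1,2,0,0,0,3,1,3,0,3,0,0,0] -> counters[7]=0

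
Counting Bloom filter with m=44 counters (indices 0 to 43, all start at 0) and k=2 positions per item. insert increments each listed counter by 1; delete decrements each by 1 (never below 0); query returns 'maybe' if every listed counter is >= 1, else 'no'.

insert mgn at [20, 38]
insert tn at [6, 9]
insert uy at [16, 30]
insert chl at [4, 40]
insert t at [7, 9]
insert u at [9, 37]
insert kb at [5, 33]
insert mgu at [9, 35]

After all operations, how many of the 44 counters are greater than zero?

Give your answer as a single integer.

Answer: 13

Derivation:
Step 1: insert mgn at [20, 38] -> counters=[0,0,0,0,0,0,0,0,0,0,0,0,0,0,0,0,0,0,0,0,1,0,0,0,0,0,0,0,0,0,0,0,0,0,0,0,0,0,1,0,0,0,0,0]
Step 2: insert tn at [6, 9] -> counters=[0,0,0,0,0,0,1,0,0,1,0,0,0,0,0,0,0,0,0,0,1,0,0,0,0,0,0,0,0,0,0,0,0,0,0,0,0,0,1,0,0,0,0,0]
Step 3: insert uy at [16, 30] -> counters=[0,0,0,0,0,0,1,0,0,1,0,0,0,0,0,0,1,0,0,0,1,0,0,0,0,0,0,0,0,0,1,0,0,0,0,0,0,0,1,0,0,0,0,0]
Step 4: insert chl at [4, 40] -> counters=[0,0,0,0,1,0,1,0,0,1,0,0,0,0,0,0,1,0,0,0,1,0,0,0,0,0,0,0,0,0,1,0,0,0,0,0,0,0,1,0,1,0,0,0]
Step 5: insert t at [7, 9] -> counters=[0,0,0,0,1,0,1,1,0,2,0,0,0,0,0,0,1,0,0,0,1,0,0,0,0,0,0,0,0,0,1,0,0,0,0,0,0,0,1,0,1,0,0,0]
Step 6: insert u at [9, 37] -> counters=[0,0,0,0,1,0,1,1,0,3,0,0,0,0,0,0,1,0,0,0,1,0,0,0,0,0,0,0,0,0,1,0,0,0,0,0,0,1,1,0,1,0,0,0]
Step 7: insert kb at [5, 33] -> counters=[0,0,0,0,1,1,1,1,0,3,0,0,0,0,0,0,1,0,0,0,1,0,0,0,0,0,0,0,0,0,1,0,0,1,0,0,0,1,1,0,1,0,0,0]
Step 8: insert mgu at [9, 35] -> counters=[0,0,0,0,1,1,1,1,0,4,0,0,0,0,0,0,1,0,0,0,1,0,0,0,0,0,0,0,0,0,1,0,0,1,0,1,0,1,1,0,1,0,0,0]
Final counters=[0,0,0,0,1,1,1,1,0,4,0,0,0,0,0,0,1,0,0,0,1,0,0,0,0,0,0,0,0,0,1,0,0,1,0,1,0,1,1,0,1,0,0,0] -> 13 nonzero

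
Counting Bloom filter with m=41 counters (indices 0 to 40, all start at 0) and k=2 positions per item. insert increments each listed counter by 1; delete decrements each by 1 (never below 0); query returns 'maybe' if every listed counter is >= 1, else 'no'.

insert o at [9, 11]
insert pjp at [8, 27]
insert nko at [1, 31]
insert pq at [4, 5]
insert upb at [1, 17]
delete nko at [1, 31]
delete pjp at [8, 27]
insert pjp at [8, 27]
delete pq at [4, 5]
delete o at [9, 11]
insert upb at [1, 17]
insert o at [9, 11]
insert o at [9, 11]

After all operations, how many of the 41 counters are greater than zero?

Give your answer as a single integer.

Answer: 6

Derivation:
Step 1: insert o at [9, 11] -> counters=[0,0,0,0,0,0,0,0,0,1,0,1,0,0,0,0,0,0,0,0,0,0,0,0,0,0,0,0,0,0,0,0,0,0,0,0,0,0,0,0,0]
Step 2: insert pjp at [8, 27] -> counters=[0,0,0,0,0,0,0,0,1,1,0,1,0,0,0,0,0,0,0,0,0,0,0,0,0,0,0,1,0,0,0,0,0,0,0,0,0,0,0,0,0]
Step 3: insert nko at [1, 31] -> counters=[0,1,0,0,0,0,0,0,1,1,0,1,0,0,0,0,0,0,0,0,0,0,0,0,0,0,0,1,0,0,0,1,0,0,0,0,0,0,0,0,0]
Step 4: insert pq at [4, 5] -> counters=[0,1,0,0,1,1,0,0,1,1,0,1,0,0,0,0,0,0,0,0,0,0,0,0,0,0,0,1,0,0,0,1,0,0,0,0,0,0,0,0,0]
Step 5: insert upb at [1, 17] -> counters=[0,2,0,0,1,1,0,0,1,1,0,1,0,0,0,0,0,1,0,0,0,0,0,0,0,0,0,1,0,0,0,1,0,0,0,0,0,0,0,0,0]
Step 6: delete nko at [1, 31] -> counters=[0,1,0,0,1,1,0,0,1,1,0,1,0,0,0,0,0,1,0,0,0,0,0,0,0,0,0,1,0,0,0,0,0,0,0,0,0,0,0,0,0]
Step 7: delete pjp at [8, 27] -> counters=[0,1,0,0,1,1,0,0,0,1,0,1,0,0,0,0,0,1,0,0,0,0,0,0,0,0,0,0,0,0,0,0,0,0,0,0,0,0,0,0,0]
Step 8: insert pjp at [8, 27] -> counters=[0,1,0,0,1,1,0,0,1,1,0,1,0,0,0,0,0,1,0,0,0,0,0,0,0,0,0,1,0,0,0,0,0,0,0,0,0,0,0,0,0]
Step 9: delete pq at [4, 5] -> counters=[0,1,0,0,0,0,0,0,1,1,0,1,0,0,0,0,0,1,0,0,0,0,0,0,0,0,0,1,0,0,0,0,0,0,0,0,0,0,0,0,0]
Step 10: delete o at [9, 11] -> counters=[0,1,0,0,0,0,0,0,1,0,0,0,0,0,0,0,0,1,0,0,0,0,0,0,0,0,0,1,0,0,0,0,0,0,0,0,0,0,0,0,0]
Step 11: insert upb at [1, 17] -> counters=[0,2,0,0,0,0,0,0,1,0,0,0,0,0,0,0,0,2,0,0,0,0,0,0,0,0,0,1,0,0,0,0,0,0,0,0,0,0,0,0,0]
Step 12: insert o at [9, 11] -> counters=[0,2,0,0,0,0,0,0,1,1,0,1,0,0,0,0,0,2,0,0,0,0,0,0,0,0,0,1,0,0,0,0,0,0,0,0,0,0,0,0,0]
Step 13: insert o at [9, 11] -> counters=[0,2,0,0,0,0,0,0,1,2,0,2,0,0,0,0,0,2,0,0,0,0,0,0,0,0,0,1,0,0,0,0,0,0,0,0,0,0,0,0,0]
Final counters=[0,2,0,0,0,0,0,0,1,2,0,2,0,0,0,0,0,2,0,0,0,0,0,0,0,0,0,1,0,0,0,0,0,0,0,0,0,0,0,0,0] -> 6 nonzero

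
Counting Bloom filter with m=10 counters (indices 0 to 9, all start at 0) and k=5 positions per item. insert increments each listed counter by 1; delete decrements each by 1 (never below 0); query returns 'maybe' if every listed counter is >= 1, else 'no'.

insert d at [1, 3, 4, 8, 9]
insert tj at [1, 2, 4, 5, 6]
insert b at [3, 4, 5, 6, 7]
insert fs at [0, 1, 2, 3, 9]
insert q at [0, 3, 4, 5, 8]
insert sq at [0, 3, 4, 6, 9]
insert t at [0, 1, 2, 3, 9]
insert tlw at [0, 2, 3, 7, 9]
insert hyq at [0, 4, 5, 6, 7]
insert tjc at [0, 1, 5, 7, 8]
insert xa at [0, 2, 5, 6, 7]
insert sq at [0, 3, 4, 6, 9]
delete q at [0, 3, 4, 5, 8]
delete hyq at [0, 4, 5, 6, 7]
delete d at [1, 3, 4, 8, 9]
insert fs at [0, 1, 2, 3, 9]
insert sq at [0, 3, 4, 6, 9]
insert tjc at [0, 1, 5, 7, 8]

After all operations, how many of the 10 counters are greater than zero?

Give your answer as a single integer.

Step 1: insert d at [1, 3, 4, 8, 9] -> counters=[0,1,0,1,1,0,0,0,1,1]
Step 2: insert tj at [1, 2, 4, 5, 6] -> counters=[0,2,1,1,2,1,1,0,1,1]
Step 3: insert b at [3, 4, 5, 6, 7] -> counters=[0,2,1,2,3,2,2,1,1,1]
Step 4: insert fs at [0, 1, 2, 3, 9] -> counters=[1,3,2,3,3,2,2,1,1,2]
Step 5: insert q at [0, 3, 4, 5, 8] -> counters=[2,3,2,4,4,3,2,1,2,2]
Step 6: insert sq at [0, 3, 4, 6, 9] -> counters=[3,3,2,5,5,3,3,1,2,3]
Step 7: insert t at [0, 1, 2, 3, 9] -> counters=[4,4,3,6,5,3,3,1,2,4]
Step 8: insert tlw at [0, 2, 3, 7, 9] -> counters=[5,4,4,7,5,3,3,2,2,5]
Step 9: insert hyq at [0, 4, 5, 6, 7] -> counters=[6,4,4,7,6,4,4,3,2,5]
Step 10: insert tjc at [0, 1, 5, 7, 8] -> counters=[7,5,4,7,6,5,4,4,3,5]
Step 11: insert xa at [0, 2, 5, 6, 7] -> counters=[8,5,5,7,6,6,5,5,3,5]
Step 12: insert sq at [0, 3, 4, 6, 9] -> counters=[9,5,5,8,7,6,6,5,3,6]
Step 13: delete q at [0, 3, 4, 5, 8] -> counters=[8,5,5,7,6,5,6,5,2,6]
Step 14: delete hyq at [0, 4, 5, 6, 7] -> counters=[7,5,5,7,5,4,5,4,2,6]
Step 15: delete d at [1, 3, 4, 8, 9] -> counters=[7,4,5,6,4,4,5,4,1,5]
Step 16: insert fs at [0, 1, 2, 3, 9] -> counters=[8,5,6,7,4,4,5,4,1,6]
Step 17: insert sq at [0, 3, 4, 6, 9] -> counters=[9,5,6,8,5,4,6,4,1,7]
Step 18: insert tjc at [0, 1, 5, 7, 8] -> counters=[10,6,6,8,5,5,6,5,2,7]
Final counters=[10,6,6,8,5,5,6,5,2,7] -> 10 nonzero

Answer: 10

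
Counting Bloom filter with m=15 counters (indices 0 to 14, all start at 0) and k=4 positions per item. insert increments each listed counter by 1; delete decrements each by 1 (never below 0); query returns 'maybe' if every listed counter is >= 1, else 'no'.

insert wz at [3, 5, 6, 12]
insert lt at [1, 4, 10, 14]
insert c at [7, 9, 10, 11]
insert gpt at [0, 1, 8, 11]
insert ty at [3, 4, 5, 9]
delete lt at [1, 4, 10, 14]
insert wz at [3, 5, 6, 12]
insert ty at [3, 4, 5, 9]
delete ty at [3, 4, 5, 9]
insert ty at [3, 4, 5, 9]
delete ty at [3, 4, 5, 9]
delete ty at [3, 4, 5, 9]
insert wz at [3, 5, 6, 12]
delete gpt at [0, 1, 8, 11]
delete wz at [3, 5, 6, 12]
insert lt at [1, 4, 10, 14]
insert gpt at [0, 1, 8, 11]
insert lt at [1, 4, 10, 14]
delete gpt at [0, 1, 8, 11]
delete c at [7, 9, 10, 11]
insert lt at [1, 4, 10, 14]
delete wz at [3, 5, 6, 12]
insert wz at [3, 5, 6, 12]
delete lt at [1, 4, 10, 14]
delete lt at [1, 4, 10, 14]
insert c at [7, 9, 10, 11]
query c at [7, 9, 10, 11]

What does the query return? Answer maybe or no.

Step 1: insert wz at [3, 5, 6, 12] -> counters=[0,0,0,1,0,1,1,0,0,0,0,0,1,0,0]
Step 2: insert lt at [1, 4, 10, 14] -> counters=[0,1,0,1,1,1,1,0,0,0,1,0,1,0,1]
Step 3: insert c at [7, 9, 10, 11] -> counters=[0,1,0,1,1,1,1,1,0,1,2,1,1,0,1]
Step 4: insert gpt at [0, 1, 8, 11] -> counters=[1,2,0,1,1,1,1,1,1,1,2,2,1,0,1]
Step 5: insert ty at [3, 4, 5, 9] -> counters=[1,2,0,2,2,2,1,1,1,2,2,2,1,0,1]
Step 6: delete lt at [1, 4, 10, 14] -> counters=[1,1,0,2,1,2,1,1,1,2,1,2,1,0,0]
Step 7: insert wz at [3, 5, 6, 12] -> counters=[1,1,0,3,1,3,2,1,1,2,1,2,2,0,0]
Step 8: insert ty at [3, 4, 5, 9] -> counters=[1,1,0,4,2,4,2,1,1,3,1,2,2,0,0]
Step 9: delete ty at [3, 4, 5, 9] -> counters=[1,1,0,3,1,3,2,1,1,2,1,2,2,0,0]
Step 10: insert ty at [3, 4, 5, 9] -> counters=[1,1,0,4,2,4,2,1,1,3,1,2,2,0,0]
Step 11: delete ty at [3, 4, 5, 9] -> counters=[1,1,0,3,1,3,2,1,1,2,1,2,2,0,0]
Step 12: delete ty at [3, 4, 5, 9] -> counters=[1,1,0,2,0,2,2,1,1,1,1,2,2,0,0]
Step 13: insert wz at [3, 5, 6, 12] -> counters=[1,1,0,3,0,3,3,1,1,1,1,2,3,0,0]
Step 14: delete gpt at [0, 1, 8, 11] -> counters=[0,0,0,3,0,3,3,1,0,1,1,1,3,0,0]
Step 15: delete wz at [3, 5, 6, 12] -> counters=[0,0,0,2,0,2,2,1,0,1,1,1,2,0,0]
Step 16: insert lt at [1, 4, 10, 14] -> counters=[0,1,0,2,1,2,2,1,0,1,2,1,2,0,1]
Step 17: insert gpt at [0, 1, 8, 11] -> counters=[1,2,0,2,1,2,2,1,1,1,2,2,2,0,1]
Step 18: insert lt at [1, 4, 10, 14] -> counters=[1,3,0,2,2,2,2,1,1,1,3,2,2,0,2]
Step 19: delete gpt at [0, 1, 8, 11] -> counters=[0,2,0,2,2,2,2,1,0,1,3,1,2,0,2]
Step 20: delete c at [7, 9, 10, 11] -> counters=[0,2,0,2,2,2,2,0,0,0,2,0,2,0,2]
Step 21: insert lt at [1, 4, 10, 14] -> counters=[0,3,0,2,3,2,2,0,0,0,3,0,2,0,3]
Step 22: delete wz at [3, 5, 6, 12] -> counters=[0,3,0,1,3,1,1,0,0,0,3,0,1,0,3]
Step 23: insert wz at [3, 5, 6, 12] -> counters=[0,3,0,2,3,2,2,0,0,0,3,0,2,0,3]
Step 24: delete lt at [1, 4, 10, 14] -> counters=[0,2,0,2,2,2,2,0,0,0,2,0,2,0,2]
Step 25: delete lt at [1, 4, 10, 14] -> counters=[0,1,0,2,1,2,2,0,0,0,1,0,2,0,1]
Step 26: insert c at [7, 9, 10, 11] -> counters=[0,1,0,2,1,2,2,1,0,1,2,1,2,0,1]
Query c: check counters[7]=1 counters[9]=1 counters[10]=2 counters[11]=1 -> maybe

Answer: maybe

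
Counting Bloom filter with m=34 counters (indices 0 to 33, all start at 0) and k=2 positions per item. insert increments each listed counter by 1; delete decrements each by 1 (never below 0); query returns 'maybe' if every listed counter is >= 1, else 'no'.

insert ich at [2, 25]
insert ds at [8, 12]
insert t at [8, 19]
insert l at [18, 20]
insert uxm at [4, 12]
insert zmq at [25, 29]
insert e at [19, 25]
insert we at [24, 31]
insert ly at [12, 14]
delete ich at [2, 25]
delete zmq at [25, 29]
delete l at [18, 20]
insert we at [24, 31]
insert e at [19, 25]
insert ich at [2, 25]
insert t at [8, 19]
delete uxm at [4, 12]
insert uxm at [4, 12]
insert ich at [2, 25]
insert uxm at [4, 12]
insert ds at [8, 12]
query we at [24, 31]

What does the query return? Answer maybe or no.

Answer: maybe

Derivation:
Step 1: insert ich at [2, 25] -> counters=[0,0,1,0,0,0,0,0,0,0,0,0,0,0,0,0,0,0,0,0,0,0,0,0,0,1,0,0,0,0,0,0,0,0]
Step 2: insert ds at [8, 12] -> counters=[0,0,1,0,0,0,0,0,1,0,0,0,1,0,0,0,0,0,0,0,0,0,0,0,0,1,0,0,0,0,0,0,0,0]
Step 3: insert t at [8, 19] -> counters=[0,0,1,0,0,0,0,0,2,0,0,0,1,0,0,0,0,0,0,1,0,0,0,0,0,1,0,0,0,0,0,0,0,0]
Step 4: insert l at [18, 20] -> counters=[0,0,1,0,0,0,0,0,2,0,0,0,1,0,0,0,0,0,1,1,1,0,0,0,0,1,0,0,0,0,0,0,0,0]
Step 5: insert uxm at [4, 12] -> counters=[0,0,1,0,1,0,0,0,2,0,0,0,2,0,0,0,0,0,1,1,1,0,0,0,0,1,0,0,0,0,0,0,0,0]
Step 6: insert zmq at [25, 29] -> counters=[0,0,1,0,1,0,0,0,2,0,0,0,2,0,0,0,0,0,1,1,1,0,0,0,0,2,0,0,0,1,0,0,0,0]
Step 7: insert e at [19, 25] -> counters=[0,0,1,0,1,0,0,0,2,0,0,0,2,0,0,0,0,0,1,2,1,0,0,0,0,3,0,0,0,1,0,0,0,0]
Step 8: insert we at [24, 31] -> counters=[0,0,1,0,1,0,0,0,2,0,0,0,2,0,0,0,0,0,1,2,1,0,0,0,1,3,0,0,0,1,0,1,0,0]
Step 9: insert ly at [12, 14] -> counters=[0,0,1,0,1,0,0,0,2,0,0,0,3,0,1,0,0,0,1,2,1,0,0,0,1,3,0,0,0,1,0,1,0,0]
Step 10: delete ich at [2, 25] -> counters=[0,0,0,0,1,0,0,0,2,0,0,0,3,0,1,0,0,0,1,2,1,0,0,0,1,2,0,0,0,1,0,1,0,0]
Step 11: delete zmq at [25, 29] -> counters=[0,0,0,0,1,0,0,0,2,0,0,0,3,0,1,0,0,0,1,2,1,0,0,0,1,1,0,0,0,0,0,1,0,0]
Step 12: delete l at [18, 20] -> counters=[0,0,0,0,1,0,0,0,2,0,0,0,3,0,1,0,0,0,0,2,0,0,0,0,1,1,0,0,0,0,0,1,0,0]
Step 13: insert we at [24, 31] -> counters=[0,0,0,0,1,0,0,0,2,0,0,0,3,0,1,0,0,0,0,2,0,0,0,0,2,1,0,0,0,0,0,2,0,0]
Step 14: insert e at [19, 25] -> counters=[0,0,0,0,1,0,0,0,2,0,0,0,3,0,1,0,0,0,0,3,0,0,0,0,2,2,0,0,0,0,0,2,0,0]
Step 15: insert ich at [2, 25] -> counters=[0,0,1,0,1,0,0,0,2,0,0,0,3,0,1,0,0,0,0,3,0,0,0,0,2,3,0,0,0,0,0,2,0,0]
Step 16: insert t at [8, 19] -> counters=[0,0,1,0,1,0,0,0,3,0,0,0,3,0,1,0,0,0,0,4,0,0,0,0,2,3,0,0,0,0,0,2,0,0]
Step 17: delete uxm at [4, 12] -> counters=[0,0,1,0,0,0,0,0,3,0,0,0,2,0,1,0,0,0,0,4,0,0,0,0,2,3,0,0,0,0,0,2,0,0]
Step 18: insert uxm at [4, 12] -> counters=[0,0,1,0,1,0,0,0,3,0,0,0,3,0,1,0,0,0,0,4,0,0,0,0,2,3,0,0,0,0,0,2,0,0]
Step 19: insert ich at [2, 25] -> counters=[0,0,2,0,1,0,0,0,3,0,0,0,3,0,1,0,0,0,0,4,0,0,0,0,2,4,0,0,0,0,0,2,0,0]
Step 20: insert uxm at [4, 12] -> counters=[0,0,2,0,2,0,0,0,3,0,0,0,4,0,1,0,0,0,0,4,0,0,0,0,2,4,0,0,0,0,0,2,0,0]
Step 21: insert ds at [8, 12] -> counters=[0,0,2,0,2,0,0,0,4,0,0,0,5,0,1,0,0,0,0,4,0,0,0,0,2,4,0,0,0,0,0,2,0,0]
Query we: check counters[24]=2 counters[31]=2 -> maybe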